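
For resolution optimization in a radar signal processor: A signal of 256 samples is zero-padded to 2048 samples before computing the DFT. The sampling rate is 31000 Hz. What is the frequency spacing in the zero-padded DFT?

Original DFT: N = 256, resolution = f_s/N = 31000/256 = 3875/32 Hz
Zero-padded DFT: N = 2048, resolution = f_s/N = 31000/2048 = 3875/256 Hz
Zero-padding interpolates the spectrum (finer frequency grid)
but does NOT improve the true spectral resolution (ability to resolve close frequencies).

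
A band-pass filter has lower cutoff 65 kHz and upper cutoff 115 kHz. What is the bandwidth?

Bandwidth = f_high - f_low
= 115 kHz - 65 kHz = 50 kHz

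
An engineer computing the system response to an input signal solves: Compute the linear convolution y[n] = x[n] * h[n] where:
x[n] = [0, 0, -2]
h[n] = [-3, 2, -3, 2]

y[n] = sum_k x[k]*h[n-k]. Output length = len(x) + len(h) - 1 = 3 + 4 - 1 = 6.
y[0] = 0*-3 = 0
y[1] = 0*-3 + 0*2 = 0
y[2] = -2*-3 + 0*2 + 0*-3 = 6
y[3] = -2*2 + 0*-3 + 0*2 = -4
y[4] = -2*-3 + 0*2 = 6
y[5] = -2*2 = -4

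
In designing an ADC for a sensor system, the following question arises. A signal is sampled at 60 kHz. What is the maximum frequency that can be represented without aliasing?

The maximum frequency that can be represented without aliasing
is the Nyquist frequency: f_max = f_s / 2 = 60 kHz / 2 = 30 kHz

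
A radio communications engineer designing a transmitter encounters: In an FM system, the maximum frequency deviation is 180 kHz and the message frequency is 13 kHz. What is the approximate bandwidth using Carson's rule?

Carson's rule: BW = 2*(delta_f + f_m)
= 2*(180 + 13) kHz = 386 kHz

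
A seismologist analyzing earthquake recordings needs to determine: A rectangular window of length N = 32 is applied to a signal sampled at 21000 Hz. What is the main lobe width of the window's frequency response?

For a rectangular window of length N,
the main lobe width in frequency is 2*f_s/N.
= 2*21000/32 = 2625/2 Hz
This determines the minimum frequency separation for resolving two sinusoids.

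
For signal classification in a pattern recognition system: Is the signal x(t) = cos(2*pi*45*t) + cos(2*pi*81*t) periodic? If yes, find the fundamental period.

f1 = 45 Hz, f2 = 81 Hz
Period T1 = 1/45, T2 = 1/81
Ratio T1/T2 = 81/45, which is rational.
The signal is periodic with fundamental period T = 1/GCD(45,81) = 1/9 s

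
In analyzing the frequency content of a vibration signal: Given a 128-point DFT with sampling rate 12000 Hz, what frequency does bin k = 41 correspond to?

The frequency of DFT bin k is: f_k = k * f_s / N
f_41 = 41 * 12000 / 128 = 15375/4 Hz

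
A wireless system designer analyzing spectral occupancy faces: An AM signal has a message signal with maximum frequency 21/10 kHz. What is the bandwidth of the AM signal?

In AM (double-sideband), the bandwidth is twice the message frequency.
BW = 2 * f_m = 2 * 21/10 kHz = 21/5 kHz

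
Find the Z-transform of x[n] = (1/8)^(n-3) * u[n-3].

Time-shifting property: if X(z) = Z{x[n]}, then Z{x[n-d]} = z^(-d) * X(z)
X(z) = z/(z - 1/8) for x[n] = (1/8)^n * u[n]
Z{x[n-3]} = z^(-3) * z/(z - 1/8) = z^(-2)/(z - 1/8)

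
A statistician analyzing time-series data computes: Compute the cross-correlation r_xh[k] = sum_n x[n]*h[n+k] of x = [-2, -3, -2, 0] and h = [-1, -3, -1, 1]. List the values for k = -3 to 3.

Both sequences indexed from 0 and zero outside their support.
Lags with overlap: k = -3 to 3.
  r_xh[-3] = x[3]*h[0] = 0
  r_xh[-2] = x[2]*h[0] + x[3]*h[1] = 2
  r_xh[-1] = x[1]*h[0] + x[2]*h[1] + x[3]*h[2] = 9
  r_xh[0] = x[0]*h[0] + x[1]*h[1] + x[2]*h[2] + x[3]*h[3] = 13
  r_xh[1] = x[0]*h[1] + x[1]*h[2] + x[2]*h[3] = 7
  r_xh[2] = x[0]*h[2] + x[1]*h[3] = -1
  r_xh[3] = x[0]*h[3] = -2
r_xh = [0, 2, 9, 13, 7, -1, -2] (for k = -3, ..., 3)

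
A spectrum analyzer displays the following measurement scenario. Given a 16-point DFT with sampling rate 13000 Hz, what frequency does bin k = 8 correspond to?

The frequency of DFT bin k is: f_k = k * f_s / N
f_8 = 8 * 13000 / 16 = 6500 Hz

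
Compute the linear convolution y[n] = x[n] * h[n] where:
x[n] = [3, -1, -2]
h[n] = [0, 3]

y[n] = sum_k x[k]*h[n-k]. Output length = len(x) + len(h) - 1 = 3 + 2 - 1 = 4.
y[0] = 3*0 = 0
y[1] = -1*0 + 3*3 = 9
y[2] = -2*0 + -1*3 = -3
y[3] = -2*3 = -6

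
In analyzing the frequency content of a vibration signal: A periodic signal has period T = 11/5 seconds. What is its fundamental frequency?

The fundamental frequency is the reciprocal of the period.
f = 1/T = 1/(11/5) = 5/11 Hz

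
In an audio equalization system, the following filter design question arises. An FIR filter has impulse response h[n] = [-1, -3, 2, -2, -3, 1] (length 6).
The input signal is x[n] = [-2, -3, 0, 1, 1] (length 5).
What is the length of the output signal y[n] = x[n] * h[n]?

For linear convolution, the output length is:
len(y) = len(x) + len(h) - 1 = 5 + 6 - 1 = 10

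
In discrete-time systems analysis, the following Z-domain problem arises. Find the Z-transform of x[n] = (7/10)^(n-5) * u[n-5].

Time-shifting property: if X(z) = Z{x[n]}, then Z{x[n-d]} = z^(-d) * X(z)
X(z) = z/(z - 7/10) for x[n] = (7/10)^n * u[n]
Z{x[n-5]} = z^(-5) * z/(z - 7/10) = z^(-4)/(z - 7/10)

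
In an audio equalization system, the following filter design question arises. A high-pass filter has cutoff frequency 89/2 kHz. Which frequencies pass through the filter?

A high-pass filter passes all frequencies above the cutoff frequency 89/2 kHz and attenuates lower frequencies.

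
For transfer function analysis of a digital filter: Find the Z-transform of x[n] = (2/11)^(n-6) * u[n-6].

Time-shifting property: if X(z) = Z{x[n]}, then Z{x[n-d]} = z^(-d) * X(z)
X(z) = z/(z - 2/11) for x[n] = (2/11)^n * u[n]
Z{x[n-6]} = z^(-6) * z/(z - 2/11) = z^(-5)/(z - 2/11)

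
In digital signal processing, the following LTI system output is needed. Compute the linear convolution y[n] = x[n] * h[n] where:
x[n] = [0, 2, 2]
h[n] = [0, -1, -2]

y[n] = sum_k x[k]*h[n-k]. Output length = len(x) + len(h) - 1 = 3 + 3 - 1 = 5.
y[0] = 0*0 = 0
y[1] = 2*0 + 0*-1 = 0
y[2] = 2*0 + 2*-1 + 0*-2 = -2
y[3] = 2*-1 + 2*-2 = -6
y[4] = 2*-2 = -4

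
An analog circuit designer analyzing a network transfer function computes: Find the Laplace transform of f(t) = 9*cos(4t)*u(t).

Standard pair: cos(wt)*u(t) <-> s/(s^2+w^2)
With w = 4: L{9*cos(4t)*u(t)} = 9s/(s^2+16)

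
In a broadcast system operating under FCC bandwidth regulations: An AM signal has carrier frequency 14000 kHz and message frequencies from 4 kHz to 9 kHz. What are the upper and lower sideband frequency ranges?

Upper sideband (USB) = fc + [fm_low, fm_high] = 14000 + [4, 9] = [14004, 14009] kHz
Lower sideband (LSB) = fc - [fm_high, fm_low] = 14000 - [9, 4] = [13991, 13996] kHz
Total occupied spectrum: 13991 kHz to 14009 kHz (plus carrier at 14000 kHz)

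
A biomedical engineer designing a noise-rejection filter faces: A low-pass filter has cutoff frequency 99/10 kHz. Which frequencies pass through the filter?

A low-pass filter passes all frequencies below the cutoff frequency 99/10 kHz and attenuates higher frequencies.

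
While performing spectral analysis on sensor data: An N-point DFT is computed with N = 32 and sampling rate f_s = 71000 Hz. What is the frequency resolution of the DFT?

DFT frequency resolution = f_s / N
= 71000 / 32 = 8875/4 Hz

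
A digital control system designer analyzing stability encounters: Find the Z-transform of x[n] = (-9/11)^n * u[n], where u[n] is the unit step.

The Z-transform of a^n * u[n] is z/(z-a) for |z| > |a|.
Here a = -9/11, so X(z) = z/(z - (-9/11)) = 11z/(11z + 9)
ROC: |z| > 9/11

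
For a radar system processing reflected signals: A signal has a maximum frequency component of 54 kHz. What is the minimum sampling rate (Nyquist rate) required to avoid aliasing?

By the Nyquist-Shannon sampling theorem,
the minimum sampling rate (Nyquist rate) must be at least 2 * f_max.
Nyquist rate = 2 * 54 kHz = 108 kHz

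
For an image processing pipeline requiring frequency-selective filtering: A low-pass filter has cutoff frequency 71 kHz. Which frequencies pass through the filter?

A low-pass filter passes all frequencies below the cutoff frequency 71 kHz and attenuates higher frequencies.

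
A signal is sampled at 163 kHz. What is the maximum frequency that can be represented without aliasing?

The maximum frequency that can be represented without aliasing
is the Nyquist frequency: f_max = f_s / 2 = 163 kHz / 2 = 163/2 kHz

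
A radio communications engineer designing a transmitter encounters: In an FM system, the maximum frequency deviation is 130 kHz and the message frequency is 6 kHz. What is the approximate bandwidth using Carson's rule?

Carson's rule: BW = 2*(delta_f + f_m)
= 2*(130 + 6) kHz = 272 kHz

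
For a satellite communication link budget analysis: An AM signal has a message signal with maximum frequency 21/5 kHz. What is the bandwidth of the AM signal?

In AM (double-sideband), the bandwidth is twice the message frequency.
BW = 2 * f_m = 2 * 21/5 kHz = 42/5 kHz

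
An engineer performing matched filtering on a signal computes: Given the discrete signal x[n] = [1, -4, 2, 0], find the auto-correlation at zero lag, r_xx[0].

The auto-correlation at zero lag r_xx[0] equals the signal energy.
r_xx[0] = sum of x[n]^2 = 1^2 + (-4)^2 + 2^2 + 0^2
= 1 + 16 + 4 + 0 = 21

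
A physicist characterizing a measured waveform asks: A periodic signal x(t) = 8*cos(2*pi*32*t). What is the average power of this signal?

Average power of A*cos(wt) is A^2/2.
P = 8^2 / 2 = 64/2 = 32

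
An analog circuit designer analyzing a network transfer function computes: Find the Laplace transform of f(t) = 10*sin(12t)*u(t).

Standard pair: sin(wt)*u(t) <-> w/(s^2+w^2)
With w = 12: L{10*sin(12t)*u(t)} = 120/(s^2+144)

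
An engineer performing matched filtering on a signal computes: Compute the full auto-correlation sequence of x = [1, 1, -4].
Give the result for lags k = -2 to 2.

r_xx[k] = sum_m x[m]*x[m+k], indexed from 0, for k = -2 to 2:
  r_xx[-2] = x[2]*x[0] = -4
  r_xx[-1] = x[1]*x[0] + x[2]*x[1] = -3
  r_xx[0] = x[0]*x[0] + x[1]*x[1] + x[2]*x[2] = 18
  r_xx[1] = x[0]*x[1] + x[1]*x[2] = -3
  r_xx[2] = x[0]*x[2] = -4
r_xx = [-4, -3, 18, -3, -4]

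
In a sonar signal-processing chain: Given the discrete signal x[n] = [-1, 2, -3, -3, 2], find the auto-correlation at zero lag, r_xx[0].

The auto-correlation at zero lag r_xx[0] equals the signal energy.
r_xx[0] = sum of x[n]^2 = (-1)^2 + 2^2 + (-3)^2 + (-3)^2 + 2^2
= 1 + 4 + 9 + 9 + 4 = 27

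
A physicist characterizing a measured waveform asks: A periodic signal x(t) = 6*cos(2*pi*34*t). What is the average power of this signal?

Average power of A*cos(wt) is A^2/2.
P = 6^2 / 2 = 36/2 = 18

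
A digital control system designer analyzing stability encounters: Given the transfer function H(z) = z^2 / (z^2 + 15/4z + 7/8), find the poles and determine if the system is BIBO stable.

Poles are roots of the denominator: z^2 + 15/4z + 7/8 = 0.
Quadratic formula: z = [-(15/4) +/- sqrt((15/4)^2 - 4*(7/8))] / 2
Discriminant = 225/16 - 7/2 = 169/16; sqrt = 13/4.
z = (-15/4 +/- 13/4) / 2 => z = -1/4 or z = -7/2.
|p1| = 7/2, |p2| = 1/4.
For BIBO stability, all poles must lie inside the unit circle (|p| < 1).
System is UNSTABLE since at least one |p| >= 1.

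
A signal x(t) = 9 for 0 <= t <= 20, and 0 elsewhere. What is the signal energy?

Energy = integral of |x(t)|^2 dt over the signal duration
= 9^2 * 20 = 81 * 20 = 1620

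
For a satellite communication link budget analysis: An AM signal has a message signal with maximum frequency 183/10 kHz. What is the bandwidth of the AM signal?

In AM (double-sideband), the bandwidth is twice the message frequency.
BW = 2 * f_m = 2 * 183/10 kHz = 183/5 kHz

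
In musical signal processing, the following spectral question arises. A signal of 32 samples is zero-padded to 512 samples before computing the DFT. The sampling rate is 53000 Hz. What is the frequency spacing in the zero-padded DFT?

Original DFT: N = 32, resolution = f_s/N = 53000/32 = 6625/4 Hz
Zero-padded DFT: N = 512, resolution = f_s/N = 53000/512 = 6625/64 Hz
Zero-padding interpolates the spectrum (finer frequency grid)
but does NOT improve the true spectral resolution (ability to resolve close frequencies).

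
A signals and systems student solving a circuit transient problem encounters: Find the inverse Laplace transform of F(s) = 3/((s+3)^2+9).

Standard pair: w/((s+a)^2+w^2) <-> e^(-at)*sin(wt)*u(t)
With a=3, w=3: f(t) = e^(-3t)*sin(3t)*u(t)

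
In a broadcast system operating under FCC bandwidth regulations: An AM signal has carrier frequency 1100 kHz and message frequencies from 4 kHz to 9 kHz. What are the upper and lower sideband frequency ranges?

Upper sideband (USB) = fc + [fm_low, fm_high] = 1100 + [4, 9] = [1104, 1109] kHz
Lower sideband (LSB) = fc - [fm_high, fm_low] = 1100 - [9, 4] = [1091, 1096] kHz
Total occupied spectrum: 1091 kHz to 1109 kHz (plus carrier at 1100 kHz)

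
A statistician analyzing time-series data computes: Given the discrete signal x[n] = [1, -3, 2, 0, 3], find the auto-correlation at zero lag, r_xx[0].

The auto-correlation at zero lag r_xx[0] equals the signal energy.
r_xx[0] = sum of x[n]^2 = 1^2 + (-3)^2 + 2^2 + 0^2 + 3^2
= 1 + 9 + 4 + 0 + 9 = 23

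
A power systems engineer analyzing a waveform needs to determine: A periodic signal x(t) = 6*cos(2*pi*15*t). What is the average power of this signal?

Average power of A*cos(wt) is A^2/2.
P = 6^2 / 2 = 36/2 = 18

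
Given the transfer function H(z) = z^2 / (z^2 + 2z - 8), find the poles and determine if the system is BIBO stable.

Poles are roots of the denominator: z^2 + 2z - 8 = 0.
Quadratic formula: z = [-(2) +/- sqrt((2)^2 - 4*(-8))] / 2
Discriminant = 4 + 32 = 36; sqrt = 6.
z = (-2 +/- 6) / 2 => z = 2 or z = -4.
|p1| = 2, |p2| = 4.
For BIBO stability, all poles must lie inside the unit circle (|p| < 1).
System is UNSTABLE since at least one |p| >= 1.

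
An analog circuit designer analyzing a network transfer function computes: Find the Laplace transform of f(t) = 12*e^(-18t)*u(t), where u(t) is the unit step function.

Standard Laplace transform pair:
e^(-at)*u(t) <-> 1/(s+a)
With a = 18: L{12*e^(-18t)*u(t)} = 12/(s+18), ROC: Re(s) > -18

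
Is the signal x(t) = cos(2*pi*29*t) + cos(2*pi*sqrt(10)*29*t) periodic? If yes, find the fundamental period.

f1 = 29 Hz, f2 = 29*sqrt(10) Hz
Ratio f2/f1 = sqrt(10), which is irrational.
Since the frequency ratio is irrational, no common period exists.
The signal is not periodic.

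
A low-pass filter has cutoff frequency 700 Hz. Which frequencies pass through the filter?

A low-pass filter passes all frequencies below the cutoff frequency 700 Hz and attenuates higher frequencies.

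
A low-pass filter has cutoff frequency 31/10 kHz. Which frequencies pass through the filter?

A low-pass filter passes all frequencies below the cutoff frequency 31/10 kHz and attenuates higher frequencies.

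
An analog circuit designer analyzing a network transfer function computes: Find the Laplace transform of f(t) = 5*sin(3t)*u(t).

Standard pair: sin(wt)*u(t) <-> w/(s^2+w^2)
With w = 3: L{5*sin(3t)*u(t)} = 15/(s^2+9)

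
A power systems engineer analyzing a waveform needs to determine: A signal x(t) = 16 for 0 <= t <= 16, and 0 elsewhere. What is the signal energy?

Energy = integral of |x(t)|^2 dt over the signal duration
= 16^2 * 16 = 256 * 16 = 4096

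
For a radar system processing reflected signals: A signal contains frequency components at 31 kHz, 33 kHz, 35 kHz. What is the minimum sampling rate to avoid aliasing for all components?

The highest frequency component is f_max = 35 kHz.
Nyquist rate = 2 * f_max = 2 * 35 kHz = 70 kHz.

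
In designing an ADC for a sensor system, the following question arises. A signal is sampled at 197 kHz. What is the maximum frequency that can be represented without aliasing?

The maximum frequency that can be represented without aliasing
is the Nyquist frequency: f_max = f_s / 2 = 197 kHz / 2 = 197/2 kHz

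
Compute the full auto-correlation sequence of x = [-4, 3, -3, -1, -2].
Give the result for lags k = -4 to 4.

r_xx[k] = sum_m x[m]*x[m+k], indexed from 0, for k = -4 to 4:
  r_xx[-4] = x[4]*x[0] = 8
  r_xx[-3] = x[3]*x[0] + x[4]*x[1] = -2
  r_xx[-2] = x[2]*x[0] + x[3]*x[1] + x[4]*x[2] = 15
  r_xx[-1] = x[1]*x[0] + x[2]*x[1] + x[3]*x[2] + x[4]*x[3] = -16
  r_xx[0] = x[0]*x[0] + x[1]*x[1] + x[2]*x[2] + x[3]*x[3] + x[4]*x[4] = 39
  r_xx[1] = x[0]*x[1] + x[1]*x[2] + x[2]*x[3] + x[3]*x[4] = -16
  r_xx[2] = x[0]*x[2] + x[1]*x[3] + x[2]*x[4] = 15
  r_xx[3] = x[0]*x[3] + x[1]*x[4] = -2
  r_xx[4] = x[0]*x[4] = 8
r_xx = [8, -2, 15, -16, 39, -16, 15, -2, 8]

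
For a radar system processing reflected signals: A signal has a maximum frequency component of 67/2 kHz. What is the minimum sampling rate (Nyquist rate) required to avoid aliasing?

By the Nyquist-Shannon sampling theorem,
the minimum sampling rate (Nyquist rate) must be at least 2 * f_max.
Nyquist rate = 2 * 67/2 kHz = 67 kHz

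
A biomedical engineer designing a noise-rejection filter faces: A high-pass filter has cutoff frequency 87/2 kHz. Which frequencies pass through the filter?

A high-pass filter passes all frequencies above the cutoff frequency 87/2 kHz and attenuates lower frequencies.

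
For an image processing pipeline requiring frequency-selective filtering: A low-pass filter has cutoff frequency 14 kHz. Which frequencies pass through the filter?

A low-pass filter passes all frequencies below the cutoff frequency 14 kHz and attenuates higher frequencies.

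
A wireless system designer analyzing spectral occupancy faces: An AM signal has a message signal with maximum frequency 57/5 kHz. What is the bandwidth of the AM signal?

In AM (double-sideband), the bandwidth is twice the message frequency.
BW = 2 * f_m = 2 * 57/5 kHz = 114/5 kHz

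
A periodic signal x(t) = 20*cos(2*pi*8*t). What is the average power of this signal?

Average power of A*cos(wt) is A^2/2.
P = 20^2 / 2 = 400/2 = 200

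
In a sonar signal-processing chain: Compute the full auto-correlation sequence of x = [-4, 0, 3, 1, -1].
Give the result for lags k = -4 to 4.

r_xx[k] = sum_m x[m]*x[m+k], indexed from 0, for k = -4 to 4:
  r_xx[-4] = x[4]*x[0] = 4
  r_xx[-3] = x[3]*x[0] + x[4]*x[1] = -4
  r_xx[-2] = x[2]*x[0] + x[3]*x[1] + x[4]*x[2] = -15
  r_xx[-1] = x[1]*x[0] + x[2]*x[1] + x[3]*x[2] + x[4]*x[3] = 2
  r_xx[0] = x[0]*x[0] + x[1]*x[1] + x[2]*x[2] + x[3]*x[3] + x[4]*x[4] = 27
  r_xx[1] = x[0]*x[1] + x[1]*x[2] + x[2]*x[3] + x[3]*x[4] = 2
  r_xx[2] = x[0]*x[2] + x[1]*x[3] + x[2]*x[4] = -15
  r_xx[3] = x[0]*x[3] + x[1]*x[4] = -4
  r_xx[4] = x[0]*x[4] = 4
r_xx = [4, -4, -15, 2, 27, 2, -15, -4, 4]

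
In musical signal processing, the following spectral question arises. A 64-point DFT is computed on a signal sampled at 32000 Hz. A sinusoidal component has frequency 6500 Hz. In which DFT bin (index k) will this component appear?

DFT frequency resolution = f_s/N = 32000/64 = 500 Hz
Bin index k = f_signal / resolution = 6500 / 500 = 13
The signal frequency 6500 Hz falls in DFT bin k = 13.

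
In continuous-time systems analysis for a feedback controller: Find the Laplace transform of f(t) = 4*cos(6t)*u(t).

Standard pair: cos(wt)*u(t) <-> s/(s^2+w^2)
With w = 6: L{4*cos(6t)*u(t)} = 4s/(s^2+36)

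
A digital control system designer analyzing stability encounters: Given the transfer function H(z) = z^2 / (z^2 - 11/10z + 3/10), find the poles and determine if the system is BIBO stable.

Poles are roots of the denominator: z^2 - 11/10z + 3/10 = 0.
Quadratic formula: z = [-(-11/10) +/- sqrt((-11/10)^2 - 4*(3/10))] / 2
Discriminant = 121/100 - 6/5 = 1/100; sqrt = 1/10.
z = (11/10 +/- 1/10) / 2 => z = 3/5 or z = 1/2.
|p1| = 3/5, |p2| = 1/2.
For BIBO stability, all poles must lie inside the unit circle (|p| < 1).
System is STABLE since both |p| < 1.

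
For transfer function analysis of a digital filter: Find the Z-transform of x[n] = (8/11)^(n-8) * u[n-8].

Time-shifting property: if X(z) = Z{x[n]}, then Z{x[n-d]} = z^(-d) * X(z)
X(z) = z/(z - 8/11) for x[n] = (8/11)^n * u[n]
Z{x[n-8]} = z^(-8) * z/(z - 8/11) = z^(-7)/(z - 8/11)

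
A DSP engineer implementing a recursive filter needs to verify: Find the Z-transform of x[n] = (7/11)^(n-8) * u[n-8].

Time-shifting property: if X(z) = Z{x[n]}, then Z{x[n-d]} = z^(-d) * X(z)
X(z) = z/(z - 7/11) for x[n] = (7/11)^n * u[n]
Z{x[n-8]} = z^(-8) * z/(z - 7/11) = z^(-7)/(z - 7/11)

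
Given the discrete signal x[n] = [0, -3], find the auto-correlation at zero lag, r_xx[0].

The auto-correlation at zero lag r_xx[0] equals the signal energy.
r_xx[0] = sum of x[n]^2 = 0^2 + (-3)^2
= 0 + 9 = 9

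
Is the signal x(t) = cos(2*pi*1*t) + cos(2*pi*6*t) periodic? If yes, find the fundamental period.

f1 = 1 Hz, f2 = 6 Hz
Period T1 = 1/1, T2 = 1/6
Ratio T1/T2 = 6/1, which is rational.
The signal is periodic with fundamental period T = 1/GCD(1,6) = 1 s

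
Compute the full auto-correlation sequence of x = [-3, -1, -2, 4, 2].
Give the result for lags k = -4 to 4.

r_xx[k] = sum_m x[m]*x[m+k], indexed from 0, for k = -4 to 4:
  r_xx[-4] = x[4]*x[0] = -6
  r_xx[-3] = x[3]*x[0] + x[4]*x[1] = -14
  r_xx[-2] = x[2]*x[0] + x[3]*x[1] + x[4]*x[2] = -2
  r_xx[-1] = x[1]*x[0] + x[2]*x[1] + x[3]*x[2] + x[4]*x[3] = 5
  r_xx[0] = x[0]*x[0] + x[1]*x[1] + x[2]*x[2] + x[3]*x[3] + x[4]*x[4] = 34
  r_xx[1] = x[0]*x[1] + x[1]*x[2] + x[2]*x[3] + x[3]*x[4] = 5
  r_xx[2] = x[0]*x[2] + x[1]*x[3] + x[2]*x[4] = -2
  r_xx[3] = x[0]*x[3] + x[1]*x[4] = -14
  r_xx[4] = x[0]*x[4] = -6
r_xx = [-6, -14, -2, 5, 34, 5, -2, -14, -6]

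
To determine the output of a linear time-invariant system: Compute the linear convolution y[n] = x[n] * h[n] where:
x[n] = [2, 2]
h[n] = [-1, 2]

y[n] = sum_k x[k]*h[n-k]. Output length = len(x) + len(h) - 1 = 2 + 2 - 1 = 3.
y[0] = 2*-1 = -2
y[1] = 2*-1 + 2*2 = 2
y[2] = 2*2 = 4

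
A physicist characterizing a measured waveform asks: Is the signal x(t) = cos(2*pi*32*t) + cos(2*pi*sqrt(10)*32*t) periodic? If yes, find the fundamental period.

f1 = 32 Hz, f2 = 32*sqrt(10) Hz
Ratio f2/f1 = sqrt(10), which is irrational.
Since the frequency ratio is irrational, no common period exists.
The signal is not periodic.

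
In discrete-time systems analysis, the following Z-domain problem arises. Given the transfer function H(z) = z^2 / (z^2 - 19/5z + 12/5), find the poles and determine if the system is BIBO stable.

Poles are roots of the denominator: z^2 - 19/5z + 12/5 = 0.
Quadratic formula: z = [-(-19/5) +/- sqrt((-19/5)^2 - 4*(12/5))] / 2
Discriminant = 361/25 - 48/5 = 121/25; sqrt = 11/5.
z = (19/5 +/- 11/5) / 2 => z = 3 or z = 4/5.
|p1| = 3, |p2| = 4/5.
For BIBO stability, all poles must lie inside the unit circle (|p| < 1).
System is UNSTABLE since at least one |p| >= 1.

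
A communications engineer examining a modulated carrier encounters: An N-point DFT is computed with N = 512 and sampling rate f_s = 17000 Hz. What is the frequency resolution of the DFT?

DFT frequency resolution = f_s / N
= 17000 / 512 = 2125/64 Hz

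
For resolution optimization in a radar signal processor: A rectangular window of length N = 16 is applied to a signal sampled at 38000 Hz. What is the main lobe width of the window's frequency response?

For a rectangular window of length N,
the main lobe width in frequency is 2*f_s/N.
= 2*38000/16 = 4750 Hz
This determines the minimum frequency separation for resolving two sinusoids.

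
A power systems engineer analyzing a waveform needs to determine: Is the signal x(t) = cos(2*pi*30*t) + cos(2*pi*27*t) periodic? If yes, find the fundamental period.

f1 = 30 Hz, f2 = 27 Hz
Period T1 = 1/30, T2 = 1/27
Ratio T1/T2 = 27/30, which is rational.
The signal is periodic with fundamental period T = 1/GCD(30,27) = 1/3 s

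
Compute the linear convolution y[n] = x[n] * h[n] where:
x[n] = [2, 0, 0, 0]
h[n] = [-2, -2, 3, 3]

y[n] = sum_k x[k]*h[n-k]. Output length = len(x) + len(h) - 1 = 4 + 4 - 1 = 7.
y[0] = 2*-2 = -4
y[1] = 0*-2 + 2*-2 = -4
y[2] = 0*-2 + 0*-2 + 2*3 = 6
y[3] = 0*-2 + 0*-2 + 0*3 + 2*3 = 6
y[4] = 0*-2 + 0*3 + 0*3 = 0
y[5] = 0*3 + 0*3 = 0
y[6] = 0*3 = 0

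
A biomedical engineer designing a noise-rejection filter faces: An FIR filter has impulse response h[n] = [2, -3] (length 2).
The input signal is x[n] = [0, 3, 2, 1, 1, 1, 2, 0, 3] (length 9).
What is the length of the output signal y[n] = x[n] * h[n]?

For linear convolution, the output length is:
len(y) = len(x) + len(h) - 1 = 9 + 2 - 1 = 10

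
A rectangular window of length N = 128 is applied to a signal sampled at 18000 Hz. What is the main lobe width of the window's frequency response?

For a rectangular window of length N,
the main lobe width in frequency is 2*f_s/N.
= 2*18000/128 = 1125/4 Hz
This determines the minimum frequency separation for resolving two sinusoids.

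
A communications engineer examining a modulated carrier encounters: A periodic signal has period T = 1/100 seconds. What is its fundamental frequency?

The fundamental frequency is the reciprocal of the period.
f = 1/T = 1/(1/100) = 100 Hz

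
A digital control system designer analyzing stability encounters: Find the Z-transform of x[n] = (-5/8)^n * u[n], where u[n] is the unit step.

The Z-transform of a^n * u[n] is z/(z-a) for |z| > |a|.
Here a = -5/8, so X(z) = z/(z - (-5/8)) = 8z/(8z + 5)
ROC: |z| > 5/8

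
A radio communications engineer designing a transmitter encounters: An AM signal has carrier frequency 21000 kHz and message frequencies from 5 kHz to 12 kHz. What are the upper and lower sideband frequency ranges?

Upper sideband (USB) = fc + [fm_low, fm_high] = 21000 + [5, 12] = [21005, 21012] kHz
Lower sideband (LSB) = fc - [fm_high, fm_low] = 21000 - [12, 5] = [20988, 20995] kHz
Total occupied spectrum: 20988 kHz to 21012 kHz (plus carrier at 21000 kHz)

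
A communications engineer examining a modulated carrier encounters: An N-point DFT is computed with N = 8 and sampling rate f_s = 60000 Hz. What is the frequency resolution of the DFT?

DFT frequency resolution = f_s / N
= 60000 / 8 = 7500 Hz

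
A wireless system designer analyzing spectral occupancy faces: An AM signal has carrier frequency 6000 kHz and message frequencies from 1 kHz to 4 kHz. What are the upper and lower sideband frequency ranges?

Upper sideband (USB) = fc + [fm_low, fm_high] = 6000 + [1, 4] = [6001, 6004] kHz
Lower sideband (LSB) = fc - [fm_high, fm_low] = 6000 - [4, 1] = [5996, 5999] kHz
Total occupied spectrum: 5996 kHz to 6004 kHz (plus carrier at 6000 kHz)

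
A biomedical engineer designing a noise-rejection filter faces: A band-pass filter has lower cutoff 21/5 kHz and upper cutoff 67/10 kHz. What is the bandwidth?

Bandwidth = f_high - f_low
= 67/10 kHz - 21/5 kHz = 5/2 kHz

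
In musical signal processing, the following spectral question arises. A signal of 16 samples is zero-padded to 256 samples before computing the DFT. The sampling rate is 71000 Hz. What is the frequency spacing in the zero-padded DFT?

Original DFT: N = 16, resolution = f_s/N = 71000/16 = 8875/2 Hz
Zero-padded DFT: N = 256, resolution = f_s/N = 71000/256 = 8875/32 Hz
Zero-padding interpolates the spectrum (finer frequency grid)
but does NOT improve the true spectral resolution (ability to resolve close frequencies).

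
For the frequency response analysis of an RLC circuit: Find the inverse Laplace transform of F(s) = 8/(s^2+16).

Standard pair: w/(s^2+w^2) <-> sin(wt)*u(t)
Recognize w^2 = 16, so w = 4; numerator 8 = 2*4.
f(t) = 2*sin(4t)*u(t)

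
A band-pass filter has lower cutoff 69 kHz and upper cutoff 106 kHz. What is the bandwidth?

Bandwidth = f_high - f_low
= 106 kHz - 69 kHz = 37 kHz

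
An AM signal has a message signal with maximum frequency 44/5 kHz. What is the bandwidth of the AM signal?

In AM (double-sideband), the bandwidth is twice the message frequency.
BW = 2 * f_m = 2 * 44/5 kHz = 88/5 kHz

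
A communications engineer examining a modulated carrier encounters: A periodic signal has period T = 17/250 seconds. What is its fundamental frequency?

The fundamental frequency is the reciprocal of the period.
f = 1/T = 1/(17/250) = 250/17 Hz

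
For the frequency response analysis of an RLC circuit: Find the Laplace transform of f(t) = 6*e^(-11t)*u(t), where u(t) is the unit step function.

Standard Laplace transform pair:
e^(-at)*u(t) <-> 1/(s+a)
With a = 11: L{6*e^(-11t)*u(t)} = 6/(s+11), ROC: Re(s) > -11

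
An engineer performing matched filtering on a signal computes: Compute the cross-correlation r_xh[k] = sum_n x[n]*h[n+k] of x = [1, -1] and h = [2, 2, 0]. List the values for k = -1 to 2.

Both sequences indexed from 0 and zero outside their support.
Lags with overlap: k = -1 to 2.
  r_xh[-1] = x[1]*h[0] = -2
  r_xh[0] = x[0]*h[0] + x[1]*h[1] = 0
  r_xh[1] = x[0]*h[1] + x[1]*h[2] = 2
  r_xh[2] = x[0]*h[2] = 0
r_xh = [-2, 0, 2, 0] (for k = -1, ..., 2)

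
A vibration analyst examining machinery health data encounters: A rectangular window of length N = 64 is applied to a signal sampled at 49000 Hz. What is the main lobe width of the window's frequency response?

For a rectangular window of length N,
the main lobe width in frequency is 2*f_s/N.
= 2*49000/64 = 6125/4 Hz
This determines the minimum frequency separation for resolving two sinusoids.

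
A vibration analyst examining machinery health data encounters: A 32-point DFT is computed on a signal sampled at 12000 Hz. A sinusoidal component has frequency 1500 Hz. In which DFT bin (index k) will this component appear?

DFT frequency resolution = f_s/N = 12000/32 = 375 Hz
Bin index k = f_signal / resolution = 1500 / 375 = 4
The signal frequency 1500 Hz falls in DFT bin k = 4.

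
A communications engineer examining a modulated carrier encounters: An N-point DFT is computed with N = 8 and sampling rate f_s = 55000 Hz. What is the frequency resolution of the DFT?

DFT frequency resolution = f_s / N
= 55000 / 8 = 6875 Hz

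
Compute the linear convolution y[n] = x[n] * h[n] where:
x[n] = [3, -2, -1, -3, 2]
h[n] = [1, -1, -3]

y[n] = sum_k x[k]*h[n-k]. Output length = len(x) + len(h) - 1 = 5 + 3 - 1 = 7.
y[0] = 3*1 = 3
y[1] = -2*1 + 3*-1 = -5
y[2] = -1*1 + -2*-1 + 3*-3 = -8
y[3] = -3*1 + -1*-1 + -2*-3 = 4
y[4] = 2*1 + -3*-1 + -1*-3 = 8
y[5] = 2*-1 + -3*-3 = 7
y[6] = 2*-3 = -6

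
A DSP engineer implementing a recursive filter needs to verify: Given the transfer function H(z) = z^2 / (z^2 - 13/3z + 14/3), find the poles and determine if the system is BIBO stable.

Poles are roots of the denominator: z^2 - 13/3z + 14/3 = 0.
Quadratic formula: z = [-(-13/3) +/- sqrt((-13/3)^2 - 4*(14/3))] / 2
Discriminant = 169/9 - 56/3 = 1/9; sqrt = 1/3.
z = (13/3 +/- 1/3) / 2 => z = 7/3 or z = 2.
|p1| = 2, |p2| = 7/3.
For BIBO stability, all poles must lie inside the unit circle (|p| < 1).
System is UNSTABLE since at least one |p| >= 1.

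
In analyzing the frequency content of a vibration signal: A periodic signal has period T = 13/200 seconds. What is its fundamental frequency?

The fundamental frequency is the reciprocal of the period.
f = 1/T = 1/(13/200) = 200/13 Hz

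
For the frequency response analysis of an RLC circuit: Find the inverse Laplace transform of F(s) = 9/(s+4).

Standard pair: k/(s+a) <-> k*e^(-at)*u(t)
With k=9, a=4: f(t) = 9*e^(-4t)*u(t)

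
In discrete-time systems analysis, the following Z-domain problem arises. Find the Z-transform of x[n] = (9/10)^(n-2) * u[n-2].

Time-shifting property: if X(z) = Z{x[n]}, then Z{x[n-d]} = z^(-d) * X(z)
X(z) = z/(z - 9/10) for x[n] = (9/10)^n * u[n]
Z{x[n-2]} = z^(-2) * z/(z - 9/10) = z^(-1)/(z - 9/10)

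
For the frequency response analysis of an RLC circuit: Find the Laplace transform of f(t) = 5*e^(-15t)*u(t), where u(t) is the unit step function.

Standard Laplace transform pair:
e^(-at)*u(t) <-> 1/(s+a)
With a = 15: L{5*e^(-15t)*u(t)} = 5/(s+15), ROC: Re(s) > -15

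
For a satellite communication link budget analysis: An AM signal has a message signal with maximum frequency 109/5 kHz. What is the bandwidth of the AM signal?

In AM (double-sideband), the bandwidth is twice the message frequency.
BW = 2 * f_m = 2 * 109/5 kHz = 218/5 kHz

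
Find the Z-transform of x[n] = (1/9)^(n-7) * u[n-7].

Time-shifting property: if X(z) = Z{x[n]}, then Z{x[n-d]} = z^(-d) * X(z)
X(z) = z/(z - 1/9) for x[n] = (1/9)^n * u[n]
Z{x[n-7]} = z^(-7) * z/(z - 1/9) = z^(-6)/(z - 1/9)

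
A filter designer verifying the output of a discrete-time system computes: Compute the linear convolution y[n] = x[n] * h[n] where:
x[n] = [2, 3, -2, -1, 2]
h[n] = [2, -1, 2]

y[n] = sum_k x[k]*h[n-k]. Output length = len(x) + len(h) - 1 = 5 + 3 - 1 = 7.
y[0] = 2*2 = 4
y[1] = 3*2 + 2*-1 = 4
y[2] = -2*2 + 3*-1 + 2*2 = -3
y[3] = -1*2 + -2*-1 + 3*2 = 6
y[4] = 2*2 + -1*-1 + -2*2 = 1
y[5] = 2*-1 + -1*2 = -4
y[6] = 2*2 = 4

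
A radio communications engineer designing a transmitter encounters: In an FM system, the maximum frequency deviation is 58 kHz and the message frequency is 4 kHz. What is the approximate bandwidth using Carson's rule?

Carson's rule: BW = 2*(delta_f + f_m)
= 2*(58 + 4) kHz = 124 kHz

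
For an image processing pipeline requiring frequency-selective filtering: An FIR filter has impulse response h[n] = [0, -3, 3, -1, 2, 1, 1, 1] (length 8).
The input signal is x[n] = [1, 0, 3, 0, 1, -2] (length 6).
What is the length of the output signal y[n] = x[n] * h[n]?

For linear convolution, the output length is:
len(y) = len(x) + len(h) - 1 = 6 + 8 - 1 = 13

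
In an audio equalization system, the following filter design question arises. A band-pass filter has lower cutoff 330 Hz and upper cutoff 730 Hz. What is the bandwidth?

Bandwidth = f_high - f_low
= 730 Hz - 330 Hz = 400 Hz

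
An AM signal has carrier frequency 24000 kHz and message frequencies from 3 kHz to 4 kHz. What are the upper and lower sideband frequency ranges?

Upper sideband (USB) = fc + [fm_low, fm_high] = 24000 + [3, 4] = [24003, 24004] kHz
Lower sideband (LSB) = fc - [fm_high, fm_low] = 24000 - [4, 3] = [23996, 23997] kHz
Total occupied spectrum: 23996 kHz to 24004 kHz (plus carrier at 24000 kHz)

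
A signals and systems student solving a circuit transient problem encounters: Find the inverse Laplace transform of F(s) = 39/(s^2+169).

Standard pair: w/(s^2+w^2) <-> sin(wt)*u(t)
Recognize w^2 = 169, so w = 13; numerator 39 = 3*13.
f(t) = 3*sin(13t)*u(t)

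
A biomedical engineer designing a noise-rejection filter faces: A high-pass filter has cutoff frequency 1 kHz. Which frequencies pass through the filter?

A high-pass filter passes all frequencies above the cutoff frequency 1 kHz and attenuates lower frequencies.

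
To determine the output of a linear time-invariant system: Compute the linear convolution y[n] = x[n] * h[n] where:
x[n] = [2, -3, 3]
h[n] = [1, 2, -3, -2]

y[n] = sum_k x[k]*h[n-k]. Output length = len(x) + len(h) - 1 = 3 + 4 - 1 = 6.
y[0] = 2*1 = 2
y[1] = -3*1 + 2*2 = 1
y[2] = 3*1 + -3*2 + 2*-3 = -9
y[3] = 3*2 + -3*-3 + 2*-2 = 11
y[4] = 3*-3 + -3*-2 = -3
y[5] = 3*-2 = -6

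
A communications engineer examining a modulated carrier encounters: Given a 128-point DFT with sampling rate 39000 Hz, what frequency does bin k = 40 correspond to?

The frequency of DFT bin k is: f_k = k * f_s / N
f_40 = 40 * 39000 / 128 = 24375/2 Hz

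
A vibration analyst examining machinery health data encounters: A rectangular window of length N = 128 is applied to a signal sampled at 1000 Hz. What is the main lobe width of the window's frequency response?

For a rectangular window of length N,
the main lobe width in frequency is 2*f_s/N.
= 2*1000/128 = 125/8 Hz
This determines the minimum frequency separation for resolving two sinusoids.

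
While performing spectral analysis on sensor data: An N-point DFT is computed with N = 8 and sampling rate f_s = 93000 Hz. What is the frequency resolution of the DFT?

DFT frequency resolution = f_s / N
= 93000 / 8 = 11625 Hz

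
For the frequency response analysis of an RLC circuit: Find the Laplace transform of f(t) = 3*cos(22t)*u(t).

Standard pair: cos(wt)*u(t) <-> s/(s^2+w^2)
With w = 22: L{3*cos(22t)*u(t)} = 3s/(s^2+484)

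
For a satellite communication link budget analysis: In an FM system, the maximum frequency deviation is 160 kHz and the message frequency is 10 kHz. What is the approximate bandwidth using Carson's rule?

Carson's rule: BW = 2*(delta_f + f_m)
= 2*(160 + 10) kHz = 340 kHz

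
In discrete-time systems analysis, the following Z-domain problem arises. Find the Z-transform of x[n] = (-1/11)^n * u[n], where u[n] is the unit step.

The Z-transform of a^n * u[n] is z/(z-a) for |z| > |a|.
Here a = -1/11, so X(z) = z/(z - (-1/11)) = 11z/(11z + 1)
ROC: |z| > 1/11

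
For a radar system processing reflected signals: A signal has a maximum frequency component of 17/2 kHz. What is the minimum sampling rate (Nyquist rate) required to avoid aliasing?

By the Nyquist-Shannon sampling theorem,
the minimum sampling rate (Nyquist rate) must be at least 2 * f_max.
Nyquist rate = 2 * 17/2 kHz = 17 kHz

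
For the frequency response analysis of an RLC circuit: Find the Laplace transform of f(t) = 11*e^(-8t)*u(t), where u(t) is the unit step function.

Standard Laplace transform pair:
e^(-at)*u(t) <-> 1/(s+a)
With a = 8: L{11*e^(-8t)*u(t)} = 11/(s+8), ROC: Re(s) > -8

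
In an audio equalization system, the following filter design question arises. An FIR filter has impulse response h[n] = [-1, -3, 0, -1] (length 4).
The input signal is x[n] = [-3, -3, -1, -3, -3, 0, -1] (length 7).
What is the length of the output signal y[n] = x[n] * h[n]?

For linear convolution, the output length is:
len(y) = len(x) + len(h) - 1 = 7 + 4 - 1 = 10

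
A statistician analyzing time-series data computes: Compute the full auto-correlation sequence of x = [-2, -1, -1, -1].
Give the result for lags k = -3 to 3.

r_xx[k] = sum_m x[m]*x[m+k], indexed from 0, for k = -3 to 3:
  r_xx[-3] = x[3]*x[0] = 2
  r_xx[-2] = x[2]*x[0] + x[3]*x[1] = 3
  r_xx[-1] = x[1]*x[0] + x[2]*x[1] + x[3]*x[2] = 4
  r_xx[0] = x[0]*x[0] + x[1]*x[1] + x[2]*x[2] + x[3]*x[3] = 7
  r_xx[1] = x[0]*x[1] + x[1]*x[2] + x[2]*x[3] = 4
  r_xx[2] = x[0]*x[2] + x[1]*x[3] = 3
  r_xx[3] = x[0]*x[3] = 2
r_xx = [2, 3, 4, 7, 4, 3, 2]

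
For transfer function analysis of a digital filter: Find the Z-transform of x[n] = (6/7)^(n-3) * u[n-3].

Time-shifting property: if X(z) = Z{x[n]}, then Z{x[n-d]} = z^(-d) * X(z)
X(z) = z/(z - 6/7) for x[n] = (6/7)^n * u[n]
Z{x[n-3]} = z^(-3) * z/(z - 6/7) = z^(-2)/(z - 6/7)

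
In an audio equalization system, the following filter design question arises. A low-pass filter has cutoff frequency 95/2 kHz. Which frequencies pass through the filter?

A low-pass filter passes all frequencies below the cutoff frequency 95/2 kHz and attenuates higher frequencies.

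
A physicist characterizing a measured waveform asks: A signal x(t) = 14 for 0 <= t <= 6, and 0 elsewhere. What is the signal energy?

Energy = integral of |x(t)|^2 dt over the signal duration
= 14^2 * 6 = 196 * 6 = 1176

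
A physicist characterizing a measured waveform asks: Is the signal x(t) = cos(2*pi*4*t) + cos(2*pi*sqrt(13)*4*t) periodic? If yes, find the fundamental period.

f1 = 4 Hz, f2 = 4*sqrt(13) Hz
Ratio f2/f1 = sqrt(13), which is irrational.
Since the frequency ratio is irrational, no common period exists.
The signal is not periodic.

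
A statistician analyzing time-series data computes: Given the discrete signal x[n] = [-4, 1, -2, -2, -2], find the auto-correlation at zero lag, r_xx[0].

The auto-correlation at zero lag r_xx[0] equals the signal energy.
r_xx[0] = sum of x[n]^2 = (-4)^2 + 1^2 + (-2)^2 + (-2)^2 + (-2)^2
= 16 + 1 + 4 + 4 + 4 = 29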